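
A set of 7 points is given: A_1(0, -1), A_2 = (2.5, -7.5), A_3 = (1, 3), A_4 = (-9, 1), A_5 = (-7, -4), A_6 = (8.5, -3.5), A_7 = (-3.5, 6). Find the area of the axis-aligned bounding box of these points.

x ranges over [-9, 8.5], width 17.5.
y ranges over [-7.5, 6], height 13.5.
Area = 17.5 × 13.5 = 236.25.

236.25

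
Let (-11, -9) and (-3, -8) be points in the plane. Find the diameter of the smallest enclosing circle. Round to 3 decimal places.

The smallest circle enclosing two points has them as diameter endpoints.
Centre = midpoint = (-7, -8.5); r² = |(-11, -9)−(-3, -8)|²/4 = 65/4 = 16.25.
Diameter = 2r = 2√(16.25) ≈ 8.062.

8.062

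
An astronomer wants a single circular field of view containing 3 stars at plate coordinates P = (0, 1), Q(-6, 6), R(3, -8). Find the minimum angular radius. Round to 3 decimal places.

Side lengths²: PQ² = 61, PR² = 90, QR² = 277.
Since QR² = 277 ≥ 90 + 61 = 151, the angle opposite QR is not acute, so the smallest enclosing circle has QR as diameter.
Centre = midpoint of QR = (-1.5, -1), r² = 277/4 = 69.25.
r = √(69.25) ≈ 8.322.

8.322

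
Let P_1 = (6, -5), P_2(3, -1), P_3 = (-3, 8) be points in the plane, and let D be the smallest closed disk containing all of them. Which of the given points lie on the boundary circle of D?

P_1, P_3

Side lengths²: P_1P_2² = 25, P_1P_3² = 250, P_2P_3² = 117.
Since P_1P_3² = 250 ≥ 117 + 25 = 142, the angle opposite P_1P_3 is not acute, so the smallest enclosing circle has P_1P_3 as diameter.
Centre = midpoint of P_1P_3 = (1.5, 1.5), r² = 250/4 = 62.5.
The points at distance exactly r from the centre are P_1, P_3 — 2 points.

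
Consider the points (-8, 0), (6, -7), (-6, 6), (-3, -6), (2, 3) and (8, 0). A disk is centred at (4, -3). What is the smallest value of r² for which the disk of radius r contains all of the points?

181

The required radius is the distance from (4, -3) to the farthest point.
Squared distances: 153, 20, 181, 58, 40, 25.
Maximum is 181, attained at (-6, 6).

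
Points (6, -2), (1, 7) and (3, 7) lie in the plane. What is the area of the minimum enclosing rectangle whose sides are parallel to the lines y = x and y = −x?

In coordinates u = x + y, v = x − y the rectangle is axis-aligned; the map (x,y)→(u,v) scales areas by 2.
u-values: 4, 8, 10; range = 10 − 4 = 6.
v-values: 8, -6, -4; range = 8 − (-6) = 14.
Area = (6 × 14) / 2 = 42.

42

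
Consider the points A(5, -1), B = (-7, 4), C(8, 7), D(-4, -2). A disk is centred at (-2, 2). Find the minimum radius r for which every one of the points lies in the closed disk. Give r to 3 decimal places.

The required radius is the distance from (-2, 2) to the farthest point.
Squared distances: 58, 29, 125, 20.
Maximum is 125, attained at C.
r = √125 ≈ 11.180.

11.180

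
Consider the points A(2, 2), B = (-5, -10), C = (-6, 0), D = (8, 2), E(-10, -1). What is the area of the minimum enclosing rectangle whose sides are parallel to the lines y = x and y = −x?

In coordinates u = x + y, v = x − y the rectangle is axis-aligned; the map (x,y)→(u,v) scales areas by 2.
u-values: 4, -15, -6, 10, -11; range = 10 − (-15) = 25.
v-values: 0, 5, -6, 6, -9; range = 6 − (-9) = 15.
Area = (25 × 15) / 2 = 187.5.

187.5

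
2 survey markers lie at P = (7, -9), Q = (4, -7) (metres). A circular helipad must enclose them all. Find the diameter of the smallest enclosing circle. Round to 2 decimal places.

3.61

The smallest circle enclosing two points has them as diameter endpoints.
Centre = midpoint = (5.5, -8); r² = |PQ|²/4 = 13/4 = 3.25.
Diameter = 2r = 2√(3.25) ≈ 3.61.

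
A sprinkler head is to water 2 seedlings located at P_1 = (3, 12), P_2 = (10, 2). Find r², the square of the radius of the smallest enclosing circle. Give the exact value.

37.25

The smallest circle enclosing two points has them as diameter endpoints.
Centre = midpoint = (6.5, 7); r² = |P_1P_2|²/4 = 149/4 = 37.25.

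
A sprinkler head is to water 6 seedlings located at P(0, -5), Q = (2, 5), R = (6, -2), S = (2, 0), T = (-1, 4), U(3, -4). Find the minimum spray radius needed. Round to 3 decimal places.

By Welzl's lemma the MEC is supported by two points (diametrically opposite) or three points (on a circumcircle).
The minimum enclosing circle is determined by three boundary points: P, Q, R.
Their circumcentre is (23/18, -1/18) with r² = 4225/162.
The farthest remaining point T is at distance² 3505/162 ≤ 4225/162.
r = √(4225/162) ≈ 5.107.

5.107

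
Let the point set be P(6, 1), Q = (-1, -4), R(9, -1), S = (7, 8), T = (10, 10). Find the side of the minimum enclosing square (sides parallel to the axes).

The bounding box has width 11 and height 14.
An axis-aligned square enclosing the set must have side ≥ max(width, height).
So the minimum side is max(11, 14) = 14.

14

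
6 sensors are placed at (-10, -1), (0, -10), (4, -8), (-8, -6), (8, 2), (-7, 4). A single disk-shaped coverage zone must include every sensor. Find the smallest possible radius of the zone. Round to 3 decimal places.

The minimum enclosing circle is determined by three boundary points: (-10, -1), (0, -10), (8, 2).
Their circumcentre is (-0.78125, -0.8125) with r² = 85.0205078125.
The farthest remaining point (-8, -6) is at distance² 79.0205078125 ≤ 85.0205078125.
r = √(85.0205078125) ≈ 9.221.

9.221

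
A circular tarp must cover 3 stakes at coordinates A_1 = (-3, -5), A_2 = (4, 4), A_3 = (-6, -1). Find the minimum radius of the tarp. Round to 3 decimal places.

Side lengths²: A_1A_2² = 130, A_1A_3² = 25, A_2A_3² = 125.
Since A_1A_2² = 130 < 125 + 25 = 150, the triangle is acute, so the smallest enclosing circle is the circumcircle.
Circumcentre = (-7/22, 3/22), r² = 8125/242.
r = √(8125/242) ≈ 5.794.

5.794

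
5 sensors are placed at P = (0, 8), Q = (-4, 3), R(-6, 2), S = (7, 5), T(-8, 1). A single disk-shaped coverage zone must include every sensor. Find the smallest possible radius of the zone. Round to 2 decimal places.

7.76

The farthest pair is S–T with squared distance 241. The circle on this segment as diameter has centre (-0.5, 3) and r² = 241/4 = 60.25.
Check P: distance² to centre = 25.25 ≤ 60.25, so it lies inside.
All remaining points lie in this disk, and no smaller disk contains both endpoints, so this is the minimum enclosing circle.
r = √(60.25) ≈ 7.76.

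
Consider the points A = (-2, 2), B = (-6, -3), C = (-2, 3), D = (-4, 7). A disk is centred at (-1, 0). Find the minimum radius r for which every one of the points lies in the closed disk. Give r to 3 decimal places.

The required radius is the distance from (-1, 0) to the farthest point.
Squared distances: 5, 34, 10, 58.
Maximum is 58, attained at D.
r = √58 ≈ 7.616.

7.616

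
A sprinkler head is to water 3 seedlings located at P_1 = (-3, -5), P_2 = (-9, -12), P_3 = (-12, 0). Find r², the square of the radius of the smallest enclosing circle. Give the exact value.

Side lengths²: P_1P_2² = 85, P_1P_3² = 106, P_2P_3² = 153.
Since P_2P_3² = 153 < 106 + 85 = 191, the triangle is acute, so the smallest enclosing circle is the circumcircle.
Circumcentre = (-575/62, -353/62), r² = 76585/1922.

76585/1922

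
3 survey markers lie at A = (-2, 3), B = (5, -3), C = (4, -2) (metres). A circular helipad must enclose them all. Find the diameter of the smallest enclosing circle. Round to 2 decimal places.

Side lengths²: AB² = 85, AC² = 61, BC² = 2.
Since AB² = 85 ≥ 61 + 2 = 63, the angle opposite AB is not acute, so the smallest enclosing circle has AB as diameter.
Centre = midpoint of AB = (1.5, 0), r² = 85/4 = 21.25.
Diameter = 2r = 2√(21.25) ≈ 9.22.

9.22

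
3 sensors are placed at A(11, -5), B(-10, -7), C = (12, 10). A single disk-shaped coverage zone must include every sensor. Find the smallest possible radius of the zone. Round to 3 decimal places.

Side lengths²: AB² = 445, AC² = 226, BC² = 773.
Since BC² = 773 ≥ 445 + 226 = 671, the angle opposite BC is not acute, so the smallest enclosing circle has BC as diameter.
Centre = midpoint of BC = (1, 1.5), r² = 773/4 = 193.25.
r = √(193.25) ≈ 13.901.

13.901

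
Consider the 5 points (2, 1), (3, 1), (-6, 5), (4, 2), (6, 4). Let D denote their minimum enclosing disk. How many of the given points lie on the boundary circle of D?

A smallest enclosing disk is always determined by at most three of the input points on its boundary.
The farthest pair is (-6, 5)–(6, 4) with squared distance 145. The circle on this segment as diameter has centre (0, 4.5) and r² = 145/4 = 36.25.
Check (2, 1): distance² to centre = 16.25 ≤ 36.25, so it lies inside.
All remaining points lie in this disk, and no smaller disk contains both endpoints, so this is the minimum enclosing circle.
The points at distance exactly r from the centre are (-6, 5), (6, 4) — 2 points.

2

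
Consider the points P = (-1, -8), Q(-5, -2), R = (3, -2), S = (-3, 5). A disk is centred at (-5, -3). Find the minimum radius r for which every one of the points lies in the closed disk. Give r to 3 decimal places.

The required radius is the distance from (-5, -3) to the farthest point.
Squared distances: 41, 1, 65, 68.
Maximum is 68, attained at S.
r = √68 ≈ 8.246.

8.246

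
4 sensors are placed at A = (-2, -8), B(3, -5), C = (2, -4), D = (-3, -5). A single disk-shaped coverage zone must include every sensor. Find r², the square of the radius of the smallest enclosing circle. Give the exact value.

A smallest enclosing disk is always determined by at most three of the input points on its boundary.
The minimum enclosing circle is determined by three boundary points: A, B, D.
Their circumcentre is (0, -17/3) with r² = 85/9.
The farthest remaining point C is at distance² 61/9 ≤ 85/9.

85/9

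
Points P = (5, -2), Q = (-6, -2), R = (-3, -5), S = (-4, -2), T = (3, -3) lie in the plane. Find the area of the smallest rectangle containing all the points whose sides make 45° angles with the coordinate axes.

60.5

In coordinates u = x + y, v = x − y the rectangle is axis-aligned; the map (x,y)→(u,v) scales areas by 2.
u-values: 3, -8, -8, -6, 0; range = 3 − (-8) = 11.
v-values: 7, -4, 2, -2, 6; range = 7 − (-4) = 11.
Area = (11 × 11) / 2 = 60.5.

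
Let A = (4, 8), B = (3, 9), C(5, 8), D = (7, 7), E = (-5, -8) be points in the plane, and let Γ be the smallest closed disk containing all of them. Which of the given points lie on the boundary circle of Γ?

A smallest enclosing disk is always determined by at most three of the input points on its boundary.
The minimum enclosing circle is determined by three boundary points: B, D, E.
Their circumcentre is (23/28, -5/14) with r² = 72365/784.
The farthest remaining point C is at distance² 68445/784 ≤ 72365/784.
The points at distance exactly r from the centre are B, D, E — 3 points.

B, D, E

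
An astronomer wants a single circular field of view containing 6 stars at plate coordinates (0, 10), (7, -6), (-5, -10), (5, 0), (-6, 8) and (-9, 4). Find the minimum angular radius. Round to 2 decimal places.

10.35

By Welzl's lemma the MEC is supported by two points (diametrically opposite) or three points (on a circumcircle).
The minimum enclosing circle is determined by three boundary points: (0, 10), (7, -6), (-5, -10).
Their circumcentre is (-35/22, -5/22) with r² = 25925/242.
The farthest remaining point (-6, 8) is at distance² 21085/242 ≤ 25925/242.
r = √(25925/242) ≈ 10.35.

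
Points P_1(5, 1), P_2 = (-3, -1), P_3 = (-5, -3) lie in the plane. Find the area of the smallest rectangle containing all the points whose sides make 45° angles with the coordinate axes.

42

In coordinates u = x + y, v = x − y the rectangle is axis-aligned; the map (x,y)→(u,v) scales areas by 2.
u-values: 6, -4, -8; range = 6 − (-8) = 14.
v-values: 4, -2, -2; range = 4 − (-2) = 6.
Area = (14 × 6) / 2 = 42.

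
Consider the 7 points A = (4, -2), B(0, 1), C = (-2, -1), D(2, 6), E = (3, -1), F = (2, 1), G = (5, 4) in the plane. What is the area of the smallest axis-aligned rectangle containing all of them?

x ranges over [-2, 5], width 7.
y ranges over [-2, 6], height 8.
Area = 7 × 8 = 56.

56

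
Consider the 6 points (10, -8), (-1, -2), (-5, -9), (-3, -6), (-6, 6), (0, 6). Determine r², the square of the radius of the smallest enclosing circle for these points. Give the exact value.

The farthest pair is (10, -8)–(-6, 6) with squared distance 452. The circle on this segment as diameter has centre (2, -1) and r² = 452/4 = 113.
Check (-1, -2): distance² to centre = 10 ≤ 113, so it lies inside.
All remaining points lie in this disk, and no smaller disk contains both endpoints, so this is the minimum enclosing circle.

113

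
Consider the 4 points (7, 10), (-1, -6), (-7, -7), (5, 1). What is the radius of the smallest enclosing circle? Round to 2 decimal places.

By Welzl's lemma the MEC is supported by two points (diametrically opposite) or three points (on a circumcircle).
The farthest pair is (7, 10)–(-7, -7) with squared distance 485. The circle on this segment as diameter has centre (0, 1.5) and r² = 485/4 = 121.25.
Check (-1, -6): distance² to centre = 57.25 ≤ 121.25, so it lies inside.
All remaining points lie in this disk, and no smaller disk contains both endpoints, so this is the minimum enclosing circle.
r = √(121.25) ≈ 11.01.

11.01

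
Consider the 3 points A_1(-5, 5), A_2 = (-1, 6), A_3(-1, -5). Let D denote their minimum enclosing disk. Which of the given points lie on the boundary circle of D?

A_1, A_2, A_3

Side lengths²: A_1A_2² = 17, A_1A_3² = 116, A_2A_3² = 121.
Since A_2A_3² = 121 < 116 + 17 = 133, the triangle is acute, so the smallest enclosing circle is the circumcircle.
Circumcentre = (-1.75, 0.5), r² = 30.8125.
The points at distance exactly r from the centre are A_1, A_2, A_3 — 3 points.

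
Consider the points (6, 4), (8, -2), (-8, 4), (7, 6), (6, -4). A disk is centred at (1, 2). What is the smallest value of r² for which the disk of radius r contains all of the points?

The required radius is the distance from (1, 2) to the farthest point.
Squared distances: 29, 65, 85, 52, 61.
Maximum is 85, attained at (-8, 4).

85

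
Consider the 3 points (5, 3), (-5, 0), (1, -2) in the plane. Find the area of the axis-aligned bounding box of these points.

50

x ranges over [-5, 5], width 10.
y ranges over [-2, 3], height 5.
Area = 10 × 5 = 50.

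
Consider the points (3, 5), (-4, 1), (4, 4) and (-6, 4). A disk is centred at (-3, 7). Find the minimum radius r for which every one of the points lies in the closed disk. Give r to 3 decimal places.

7.616

The required radius is the distance from (-3, 7) to the farthest point.
Squared distances: 40, 37, 58, 18.
Maximum is 58, attained at (4, 4).
r = √58 ≈ 7.616.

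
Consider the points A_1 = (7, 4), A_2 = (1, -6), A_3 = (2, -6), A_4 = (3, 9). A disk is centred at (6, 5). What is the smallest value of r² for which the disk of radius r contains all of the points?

146

The required radius is the distance from (6, 5) to the farthest point.
Squared distances: 2, 146, 137, 25.
Maximum is 146, attained at A_2.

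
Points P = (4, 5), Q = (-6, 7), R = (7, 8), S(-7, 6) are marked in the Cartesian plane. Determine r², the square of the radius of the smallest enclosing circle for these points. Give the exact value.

50

By Welzl's lemma the MEC is supported by two points (diametrically opposite) or three points (on a circumcircle).
The farthest pair is R–S with squared distance 200. The circle on this segment as diameter has centre (0, 7) and r² = 200/4 = 50.
Check P: distance² to centre = 20 ≤ 50, so it lies inside.
All remaining points lie in this disk, and no smaller disk contains both endpoints, so this is the minimum enclosing circle.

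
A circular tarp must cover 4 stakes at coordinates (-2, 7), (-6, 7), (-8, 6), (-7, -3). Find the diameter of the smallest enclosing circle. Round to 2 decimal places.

11.18

The minimum enclosing circle of a finite set is fixed by two of the points (as a diameter) or three (as a circumcircle).
The farthest pair is (-2, 7)–(-7, -3) with squared distance 125. The circle on this segment as diameter has centre (-4.5, 2) and r² = 125/4 = 31.25.
Check (-6, 7): distance² to centre = 27.25 ≤ 31.25, so it lies inside.
All remaining points lie in this disk, and no smaller disk contains both endpoints, so this is the minimum enclosing circle.
Diameter = 2r = 2√(31.25) ≈ 11.18.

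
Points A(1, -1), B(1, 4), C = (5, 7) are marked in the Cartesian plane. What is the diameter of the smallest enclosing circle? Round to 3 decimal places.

8.944

Side lengths²: AB² = 25, AC² = 80, BC² = 25.
Since AC² = 80 ≥ 25 + 25 = 50, the angle opposite AC is not acute, so the smallest enclosing circle has AC as diameter.
Centre = midpoint of AC = (3, 3), r² = 80/4 = 20.
Diameter = 2r = 2√20 ≈ 8.944.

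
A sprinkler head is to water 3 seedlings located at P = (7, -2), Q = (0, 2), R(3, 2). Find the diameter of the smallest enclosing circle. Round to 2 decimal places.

8.06

Side lengths²: PQ² = 65, PR² = 32, QR² = 9.
Since PQ² = 65 ≥ 32 + 9 = 41, the angle opposite PQ is not acute, so the smallest enclosing circle has PQ as diameter.
Centre = midpoint of PQ = (3.5, 0), r² = 65/4 = 16.25.
Diameter = 2r = 2√(16.25) ≈ 8.06.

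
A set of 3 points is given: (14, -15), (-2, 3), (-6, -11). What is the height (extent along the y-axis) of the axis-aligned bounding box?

max y = 3, min y = -15, so height = 18.

18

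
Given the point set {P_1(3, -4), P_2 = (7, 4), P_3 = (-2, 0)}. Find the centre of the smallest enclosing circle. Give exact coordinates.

(41/14, 29/28)

Side lengths²: P_1P_2² = 80, P_1P_3² = 41, P_2P_3² = 97.
Since P_2P_3² = 97 < 80 + 41 = 121, the triangle is acute, so the smallest enclosing circle is the circumcircle.
Circumcentre = (41/14, 29/28), r² = 19885/784.
Centre = (41/14, 29/28).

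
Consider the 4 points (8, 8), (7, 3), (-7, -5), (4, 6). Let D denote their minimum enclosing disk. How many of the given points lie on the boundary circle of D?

2

The farthest pair is (8, 8)–(-7, -5) with squared distance 394. The circle on this segment as diameter has centre (0.5, 1.5) and r² = 394/4 = 98.5.
Check (7, 3): distance² to centre = 44.5 ≤ 98.5, so it lies inside.
All remaining points lie in this disk, and no smaller disk contains both endpoints, so this is the minimum enclosing circle.
The points at distance exactly r from the centre are (8, 8), (-7, -5) — 2 points.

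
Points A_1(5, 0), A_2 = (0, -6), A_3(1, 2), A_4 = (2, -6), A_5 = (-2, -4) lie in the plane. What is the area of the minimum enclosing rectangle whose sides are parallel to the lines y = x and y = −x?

In coordinates u = x + y, v = x − y the rectangle is axis-aligned; the map (x,y)→(u,v) scales areas by 2.
u-values: 5, -6, 3, -4, -6; range = 5 − (-6) = 11.
v-values: 5, 6, -1, 8, 2; range = 8 − (-1) = 9.
Area = (11 × 9) / 2 = 49.5.

49.5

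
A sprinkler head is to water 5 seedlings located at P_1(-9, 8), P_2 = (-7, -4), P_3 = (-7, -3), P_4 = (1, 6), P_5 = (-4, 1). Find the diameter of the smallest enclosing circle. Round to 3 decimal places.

The minimum enclosing circle is determined by three boundary points: P_1, P_2, P_4.
Their circumcentre is (-142/29, 73/29) with r² = 39442/841.
The farthest remaining point P_3 is at distance² 29321/841 ≤ 39442/841.
Diameter = 2r = 2√(39442/841) ≈ 13.697.

13.697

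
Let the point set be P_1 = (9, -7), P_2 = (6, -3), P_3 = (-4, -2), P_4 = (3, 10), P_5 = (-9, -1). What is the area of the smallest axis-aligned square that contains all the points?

The bounding box has width 18 and height 17.
An axis-aligned square enclosing the set must have side ≥ max(width, height).
So the minimum side is max(18, 17) = 18.
Area = 18² = 324.

324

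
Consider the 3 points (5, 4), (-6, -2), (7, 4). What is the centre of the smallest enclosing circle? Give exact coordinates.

Call the three points A, B, C in the order given.
Side lengths²: AB² = 157, AC² = 4, BC² = 205.
Since BC² = 205 ≥ 157 + 4 = 161, the angle opposite BC is not acute, so the smallest enclosing circle has BC as diameter.
Centre = midpoint of BC = (0.5, 1), r² = 205/4 = 51.25.
Centre = (0.5, 1).

(0.5, 1)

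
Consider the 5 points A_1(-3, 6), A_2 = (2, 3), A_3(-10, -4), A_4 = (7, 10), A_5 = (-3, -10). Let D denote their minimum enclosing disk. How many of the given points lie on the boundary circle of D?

3

The minimum enclosing circle is determined by three boundary points: A_3, A_4, A_5.
Their circumcentre is (0.25, 0.875) with r² = 128.828125.
The farthest remaining point A_1 is at distance² 36.828125 ≤ 128.828125.
The points at distance exactly r from the centre are A_3, A_4, A_5 — 3 points.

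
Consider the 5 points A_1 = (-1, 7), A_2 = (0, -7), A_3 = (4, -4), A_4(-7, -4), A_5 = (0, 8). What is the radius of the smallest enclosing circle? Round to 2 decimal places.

The minimum enclosing circle of a finite set is fixed by two of the points (as a diameter) or three (as a circumcircle).
The minimum enclosing circle is determined by three boundary points: A_2, A_4, A_5.
Their circumcentre is (-13/14, 0.5) with r² = 5597/98.
The farthest remaining point A_3 is at distance² 4365/98 ≤ 5597/98.
r = √(5597/98) ≈ 7.56.

7.56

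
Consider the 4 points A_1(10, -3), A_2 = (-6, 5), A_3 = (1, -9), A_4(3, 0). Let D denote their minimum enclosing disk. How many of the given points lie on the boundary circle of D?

The minimum enclosing circle is determined by three boundary points: A_1, A_2, A_3.
Their circumcentre is (1.5, 0) with r² = 81.25.
The farthest remaining point A_4 is at distance² 2.25 ≤ 81.25.
The points at distance exactly r from the centre are A_1, A_2, A_3 — 3 points.

3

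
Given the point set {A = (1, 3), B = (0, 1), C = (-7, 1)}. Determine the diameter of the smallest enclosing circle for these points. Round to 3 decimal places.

Side lengths²: AB² = 5, AC² = 68, BC² = 49.
Since AC² = 68 ≥ 49 + 5 = 54, the angle opposite AC is not acute, so the smallest enclosing circle has AC as diameter.
Centre = midpoint of AC = (-3, 2), r² = 68/4 = 17.
Diameter = 2r = 2√17 ≈ 8.246.

8.246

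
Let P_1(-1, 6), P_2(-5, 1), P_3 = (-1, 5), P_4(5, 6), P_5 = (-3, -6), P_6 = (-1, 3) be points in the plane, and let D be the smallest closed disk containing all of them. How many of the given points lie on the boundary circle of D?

2

By Welzl's lemma the MEC is supported by two points (diametrically opposite) or three points (on a circumcircle).
The farthest pair is P_4–P_5 with squared distance 208. The circle on this segment as diameter has centre (1, 0) and r² = 208/4 = 52.
Check P_1: distance² to centre = 40 ≤ 52, so it lies inside.
All remaining points lie in this disk, and no smaller disk contains both endpoints, so this is the minimum enclosing circle.
The points at distance exactly r from the centre are P_4, P_5 — 2 points.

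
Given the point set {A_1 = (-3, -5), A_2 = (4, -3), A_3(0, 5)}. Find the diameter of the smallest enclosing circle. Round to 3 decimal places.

10.622

Side lengths²: A_1A_2² = 53, A_1A_3² = 109, A_2A_3² = 80.
Since A_1A_3² = 109 < 80 + 53 = 133, the triangle is acute, so the smallest enclosing circle is the circumcircle.
Circumcentre = (-0.5625, -0.28125), r² = 28.2080078125.
Diameter = 2r = 2√(28.2080078125) ≈ 10.622.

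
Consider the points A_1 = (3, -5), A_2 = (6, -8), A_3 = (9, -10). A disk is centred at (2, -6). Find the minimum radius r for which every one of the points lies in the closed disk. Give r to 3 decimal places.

The required radius is the distance from (2, -6) to the farthest point.
Squared distances: 2, 20, 65.
Maximum is 65, attained at A_3.
r = √65 ≈ 8.062.

8.062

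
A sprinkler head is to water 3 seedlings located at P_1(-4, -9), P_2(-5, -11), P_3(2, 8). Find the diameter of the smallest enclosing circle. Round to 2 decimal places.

Side lengths²: P_1P_2² = 5, P_1P_3² = 325, P_2P_3² = 410.
Since P_2P_3² = 410 ≥ 325 + 5 = 330, the angle opposite P_2P_3 is not acute, so the smallest enclosing circle has P_2P_3 as diameter.
Centre = midpoint of P_2P_3 = (-1.5, -1.5), r² = 410/4 = 102.5.
Diameter = 2r = 2√(102.5) ≈ 20.25.

20.25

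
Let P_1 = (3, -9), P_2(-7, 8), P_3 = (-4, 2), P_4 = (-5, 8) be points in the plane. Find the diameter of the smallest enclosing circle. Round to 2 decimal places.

A smallest enclosing disk is always determined by at most three of the input points on its boundary.
The farthest pair is P_1–P_2 with squared distance 389. The circle on this segment as diameter has centre (-2, -0.5) and r² = 389/4 = 97.25.
Check P_3: distance² to centre = 10.25 ≤ 97.25, so it lies inside.
All remaining points lie in this disk, and no smaller disk contains both endpoints, so this is the minimum enclosing circle.
Diameter = 2r = 2√(97.25) ≈ 19.72.

19.72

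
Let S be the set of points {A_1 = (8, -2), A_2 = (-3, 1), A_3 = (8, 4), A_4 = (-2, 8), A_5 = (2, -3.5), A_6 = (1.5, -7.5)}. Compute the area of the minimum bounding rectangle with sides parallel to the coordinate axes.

170.5

x ranges over [-3, 8], width 11.
y ranges over [-7.5, 8], height 15.5.
Area = 11 × 15.5 = 170.5.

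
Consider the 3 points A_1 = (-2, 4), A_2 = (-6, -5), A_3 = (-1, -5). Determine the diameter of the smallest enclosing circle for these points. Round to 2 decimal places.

9.91

Side lengths²: A_1A_2² = 97, A_1A_3² = 82, A_2A_3² = 25.
Since A_1A_2² = 97 < 82 + 25 = 107, the triangle is acute, so the smallest enclosing circle is the circumcircle.
Circumcentre = (-3.5, -13/18), r² = 3977/162.
Diameter = 2r = 2√(3977/162) ≈ 9.91.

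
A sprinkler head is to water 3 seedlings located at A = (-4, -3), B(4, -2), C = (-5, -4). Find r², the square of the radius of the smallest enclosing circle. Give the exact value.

Side lengths²: AB² = 65, AC² = 2, BC² = 85.
Since BC² = 85 ≥ 65 + 2 = 67, the angle opposite BC is not acute, so the smallest enclosing circle has BC as diameter.
Centre = midpoint of BC = (-0.5, -3), r² = 85/4 = 21.25.

21.25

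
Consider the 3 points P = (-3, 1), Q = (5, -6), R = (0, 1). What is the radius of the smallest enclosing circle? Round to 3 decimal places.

Side lengths²: PQ² = 113, PR² = 9, QR² = 74.
Since PQ² = 113 ≥ 74 + 9 = 83, the angle opposite PQ is not acute, so the smallest enclosing circle has PQ as diameter.
Centre = midpoint of PQ = (1, -2.5), r² = 113/4 = 28.25.
r = √(28.25) ≈ 5.315.

5.315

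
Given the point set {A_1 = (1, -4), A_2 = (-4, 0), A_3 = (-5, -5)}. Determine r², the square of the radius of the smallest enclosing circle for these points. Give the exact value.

19721/1682

Side lengths²: A_1A_2² = 41, A_1A_3² = 37, A_2A_3² = 26.
Since A_1A_2² = 41 < 37 + 26 = 63, the triangle is acute, so the smallest enclosing circle is the circumcircle.
Circumcentre = (-131/58, -171/58), r² = 19721/1682.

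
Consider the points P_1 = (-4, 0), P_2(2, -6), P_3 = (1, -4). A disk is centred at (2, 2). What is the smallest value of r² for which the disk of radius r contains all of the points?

64

The required radius is the distance from (2, 2) to the farthest point.
Squared distances: 40, 64, 37.
Maximum is 64, attained at P_2.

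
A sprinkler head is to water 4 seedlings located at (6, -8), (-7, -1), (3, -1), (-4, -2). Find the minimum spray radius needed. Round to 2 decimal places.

7.38

By Welzl's lemma the MEC is supported by two points (diametrically opposite) or three points (on a circumcircle).
The farthest pair is (6, -8)–(-7, -1) with squared distance 218. The circle on this segment as diameter has centre (-0.5, -4.5) and r² = 218/4 = 54.5.
Check (3, -1): distance² to centre = 24.5 ≤ 54.5, so it lies inside.
All remaining points lie in this disk, and no smaller disk contains both endpoints, so this is the minimum enclosing circle.
r = √(54.5) ≈ 7.38.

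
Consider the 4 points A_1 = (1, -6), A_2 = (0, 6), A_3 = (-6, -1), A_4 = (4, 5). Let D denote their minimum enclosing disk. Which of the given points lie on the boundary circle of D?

A_1, A_3, A_4

A smallest enclosing disk is always determined by at most three of the input points on its boundary.
The minimum enclosing circle is determined by three boundary points: A_1, A_3, A_4.
Their circumcentre is (5/46, 7/46) with r² = 40885/1058.
The farthest remaining point A_2 is at distance² 36193/1058 ≤ 40885/1058.
The points at distance exactly r from the centre are A_1, A_3, A_4 — 3 points.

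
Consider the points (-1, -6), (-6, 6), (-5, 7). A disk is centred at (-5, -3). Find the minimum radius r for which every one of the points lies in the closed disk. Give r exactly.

10

The required radius is the distance from (-5, -3) to the farthest point.
Squared distances: 25, 82, 100.
Maximum is 100, attained at (-5, 7).
r = √100 = 10.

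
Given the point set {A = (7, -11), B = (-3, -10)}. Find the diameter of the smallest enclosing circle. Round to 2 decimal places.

The smallest circle enclosing two points has them as diameter endpoints.
Centre = midpoint = (2, -10.5); r² = |AB|²/4 = 101/4 = 25.25.
Diameter = 2r = 2√(25.25) ≈ 10.05.

10.05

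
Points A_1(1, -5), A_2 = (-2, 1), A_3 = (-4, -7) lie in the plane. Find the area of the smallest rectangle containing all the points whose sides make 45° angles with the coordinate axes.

In coordinates u = x + y, v = x − y the rectangle is axis-aligned; the map (x,y)→(u,v) scales areas by 2.
u-values: -4, -1, -11; range = -1 − (-11) = 10.
v-values: 6, -3, 3; range = 6 − (-3) = 9.
Area = (10 × 9) / 2 = 45.

45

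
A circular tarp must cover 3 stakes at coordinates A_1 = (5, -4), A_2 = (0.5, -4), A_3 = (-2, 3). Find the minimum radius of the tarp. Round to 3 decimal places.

Side lengths²: A_1A_2² = 20.25, A_1A_3² = 98, A_2A_3² = 55.25.
Since A_1A_3² = 98 ≥ 55.25 + 20.25 = 75.5, the angle opposite A_1A_3 is not acute, so the smallest enclosing circle has A_1A_3 as diameter.
Centre = midpoint of A_1A_3 = (1.5, -0.5), r² = 98/4 = 24.5.
r = √(24.5) ≈ 4.950.

4.950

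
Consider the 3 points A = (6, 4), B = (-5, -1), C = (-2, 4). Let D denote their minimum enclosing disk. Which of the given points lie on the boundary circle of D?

A, B

Side lengths²: AB² = 146, AC² = 64, BC² = 34.
Since AB² = 146 ≥ 64 + 34 = 98, the angle opposite AB is not acute, so the smallest enclosing circle has AB as diameter.
Centre = midpoint of AB = (0.5, 1.5), r² = 146/4 = 36.5.
The points at distance exactly r from the centre are A, B — 2 points.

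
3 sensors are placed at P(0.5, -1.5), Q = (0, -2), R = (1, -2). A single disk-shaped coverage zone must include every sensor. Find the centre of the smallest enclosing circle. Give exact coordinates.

(0.5, -2)

Side lengths²: PQ² = 0.5, PR² = 0.5, QR² = 1.
Since QR² = 1 ≥ 0.5 + 0.5 = 1, the angle opposite QR is not acute, so the smallest enclosing circle has QR as diameter.
Centre = midpoint of QR = (0.5, -2), r² = 1/4 = 0.25.
Centre = (0.5, -2).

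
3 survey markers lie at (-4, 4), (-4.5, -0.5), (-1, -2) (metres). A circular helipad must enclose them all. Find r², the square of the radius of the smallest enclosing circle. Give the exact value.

11.25

Call the three points A, B, C in the order given.
Side lengths²: AB² = 20.5, AC² = 45, BC² = 14.5.
Since AC² = 45 ≥ 20.5 + 14.5 = 35, the angle opposite AC is not acute, so the smallest enclosing circle has AC as diameter.
Centre = midpoint of AC = (-2.5, 1), r² = 45/4 = 11.25.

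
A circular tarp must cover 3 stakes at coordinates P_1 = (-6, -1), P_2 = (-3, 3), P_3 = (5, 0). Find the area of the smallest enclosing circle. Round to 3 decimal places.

95.819

Side lengths²: P_1P_2² = 25, P_1P_3² = 122, P_2P_3² = 73.
Since P_1P_3² = 122 ≥ 73 + 25 = 98, the angle opposite P_1P_3 is not acute, so the smallest enclosing circle has P_1P_3 as diameter.
Centre = midpoint of P_1P_3 = (-0.5, -0.5), r² = 122/4 = 30.5.
Area = π·r² = π·30.5 ≈ 95.819.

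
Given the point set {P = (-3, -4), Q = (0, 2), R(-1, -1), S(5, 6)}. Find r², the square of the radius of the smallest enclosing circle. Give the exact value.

The farthest pair is P–S with squared distance 164. The circle on this segment as diameter has centre (1, 1) and r² = 164/4 = 41.
Check Q: distance² to centre = 2 ≤ 41, so it lies inside.
All remaining points lie in this disk, and no smaller disk contains both endpoints, so this is the minimum enclosing circle.

41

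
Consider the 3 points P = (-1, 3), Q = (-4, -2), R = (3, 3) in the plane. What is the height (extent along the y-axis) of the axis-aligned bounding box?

max y = 3, min y = -2, so height = 5.

5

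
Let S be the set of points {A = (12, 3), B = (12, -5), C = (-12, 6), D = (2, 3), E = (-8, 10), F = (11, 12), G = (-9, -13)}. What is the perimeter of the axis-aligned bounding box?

Width = max x − min x = 12 − (-12) = 24.
Height = max y − min y = 12 − (-13) = 25.
Perimeter = 2(24 + 25) = 98.

98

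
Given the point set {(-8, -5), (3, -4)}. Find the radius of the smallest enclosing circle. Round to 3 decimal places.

The smallest circle enclosing two points has them as diameter endpoints.
Centre = midpoint = (-2.5, -4.5); r² = |(-8, -5)−(3, -4)|²/4 = 122/4 = 30.5.
r = √(30.5) ≈ 5.523.

5.523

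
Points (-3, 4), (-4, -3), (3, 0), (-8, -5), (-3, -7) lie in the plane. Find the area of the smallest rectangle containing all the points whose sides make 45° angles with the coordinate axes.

In coordinates u = x + y, v = x − y the rectangle is axis-aligned; the map (x,y)→(u,v) scales areas by 2.
u-values: 1, -7, 3, -13, -10; range = 3 − (-13) = 16.
v-values: -7, -1, 3, -3, 4; range = 4 − (-7) = 11.
Area = (16 × 11) / 2 = 88.

88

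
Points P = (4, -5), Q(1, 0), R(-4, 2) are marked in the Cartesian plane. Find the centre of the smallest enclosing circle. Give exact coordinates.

Side lengths²: PQ² = 34, PR² = 113, QR² = 29.
Since PR² = 113 ≥ 34 + 29 = 63, the angle opposite PR is not acute, so the smallest enclosing circle has PR as diameter.
Centre = midpoint of PR = (0, -1.5), r² = 113/4 = 28.25.
Centre = (0, -1.5).

(0, -1.5)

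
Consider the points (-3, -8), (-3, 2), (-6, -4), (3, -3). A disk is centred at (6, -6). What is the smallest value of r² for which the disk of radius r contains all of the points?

The required radius is the distance from (6, -6) to the farthest point.
Squared distances: 85, 145, 148, 18.
Maximum is 148, attained at (-6, -4).

148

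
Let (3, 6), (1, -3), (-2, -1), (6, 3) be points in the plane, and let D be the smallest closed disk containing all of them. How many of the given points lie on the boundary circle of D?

The minimum enclosing circle is determined by three boundary points: (3, 6), (1, -3), (-2, -1).
Their circumcentre is (115/62, 95/62) with r² = 40885/1922.
The farthest remaining point (6, 3) is at distance² 37165/1922 ≤ 40885/1922.
The points at distance exactly r from the centre are (3, 6), (1, -3), (-2, -1) — 3 points.

3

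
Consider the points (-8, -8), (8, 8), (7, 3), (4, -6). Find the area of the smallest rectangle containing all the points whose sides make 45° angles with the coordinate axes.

In coordinates u = x + y, v = x − y the rectangle is axis-aligned; the map (x,y)→(u,v) scales areas by 2.
u-values: -16, 16, 10, -2; range = 16 − (-16) = 32.
v-values: 0, 0, 4, 10; range = 10 − 0 = 10.
Area = (32 × 10) / 2 = 160.

160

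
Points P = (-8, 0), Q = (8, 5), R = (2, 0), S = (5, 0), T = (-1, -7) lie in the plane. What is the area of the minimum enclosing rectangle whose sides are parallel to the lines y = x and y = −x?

147

In coordinates u = x + y, v = x − y the rectangle is axis-aligned; the map (x,y)→(u,v) scales areas by 2.
u-values: -8, 13, 2, 5, -8; range = 13 − (-8) = 21.
v-values: -8, 3, 2, 5, 6; range = 6 − (-8) = 14.
Area = (21 × 14) / 2 = 147.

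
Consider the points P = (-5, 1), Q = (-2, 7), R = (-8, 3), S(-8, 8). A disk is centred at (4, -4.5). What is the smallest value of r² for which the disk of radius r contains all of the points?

300.25

The required radius is the distance from (4, -4.5) to the farthest point.
Squared distances: 111.25, 168.25, 200.25, 300.25.
Maximum is 300.25, attained at S.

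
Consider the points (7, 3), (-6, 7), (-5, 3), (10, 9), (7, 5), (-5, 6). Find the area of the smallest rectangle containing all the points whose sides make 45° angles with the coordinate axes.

178.5

In coordinates u = x + y, v = x − y the rectangle is axis-aligned; the map (x,y)→(u,v) scales areas by 2.
u-values: 10, 1, -2, 19, 12, 1; range = 19 − (-2) = 21.
v-values: 4, -13, -8, 1, 2, -11; range = 4 − (-13) = 17.
Area = (21 × 17) / 2 = 178.5.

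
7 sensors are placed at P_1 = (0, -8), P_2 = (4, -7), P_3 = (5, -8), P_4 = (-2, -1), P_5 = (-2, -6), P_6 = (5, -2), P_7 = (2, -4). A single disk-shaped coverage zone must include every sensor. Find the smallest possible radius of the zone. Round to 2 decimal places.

4.95

By Welzl's lemma the MEC is supported by two points (diametrically opposite) or three points (on a circumcircle).
The farthest pair is P_3–P_4 with squared distance 98. The circle on this segment as diameter has centre (1.5, -4.5) and r² = 98/4 = 24.5.
Check P_1: distance² to centre = 14.5 ≤ 24.5, so it lies inside.
All remaining points lie in this disk, and no smaller disk contains both endpoints, so this is the minimum enclosing circle.
r = √(24.5) ≈ 4.95.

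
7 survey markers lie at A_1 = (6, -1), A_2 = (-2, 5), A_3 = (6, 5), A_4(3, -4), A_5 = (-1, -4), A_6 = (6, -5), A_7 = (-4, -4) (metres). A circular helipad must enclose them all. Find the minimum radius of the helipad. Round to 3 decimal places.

6.760

A smallest enclosing disk is always determined by at most three of the input points on its boundary.
The minimum enclosing circle is determined by three boundary points: A_3, A_6, A_7.
Their circumcentre is (1.45, 0) with r² = 45.7025.
The farthest remaining point A_2 is at distance² 36.9025 ≤ 45.7025.
r = √(45.7025) ≈ 6.760.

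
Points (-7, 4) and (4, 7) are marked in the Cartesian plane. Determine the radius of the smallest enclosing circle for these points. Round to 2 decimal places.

5.70

The smallest circle enclosing two points has them as diameter endpoints.
Centre = midpoint = (-1.5, 5.5); r² = |(-7, 4)−(4, 7)|²/4 = 130/4 = 32.5.
r = √(32.5) ≈ 5.70.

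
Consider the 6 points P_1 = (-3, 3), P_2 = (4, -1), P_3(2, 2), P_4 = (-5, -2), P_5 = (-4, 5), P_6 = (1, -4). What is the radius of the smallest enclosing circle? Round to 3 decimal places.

5.200

The minimum enclosing circle of a finite set is fixed by two of the points (as a diameter) or three (as a circumcircle).
The minimum enclosing circle is determined by three boundary points: P_2, P_5, P_6.
Their circumcentre is (-6/7, 6/7) with r² = 1325/49.
The farthest remaining point P_4 is at distance² 1241/49 ≤ 1325/49.
r = √(1325/49) ≈ 5.200.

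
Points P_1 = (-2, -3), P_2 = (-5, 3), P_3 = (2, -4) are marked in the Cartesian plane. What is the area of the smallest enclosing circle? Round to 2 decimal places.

76.97

Side lengths²: P_1P_2² = 45, P_1P_3² = 17, P_2P_3² = 98.
Since P_2P_3² = 98 ≥ 45 + 17 = 62, the angle opposite P_2P_3 is not acute, so the smallest enclosing circle has P_2P_3 as diameter.
Centre = midpoint of P_2P_3 = (-1.5, -0.5), r² = 98/4 = 24.5.
Area = π·r² = π·24.5 ≈ 76.97.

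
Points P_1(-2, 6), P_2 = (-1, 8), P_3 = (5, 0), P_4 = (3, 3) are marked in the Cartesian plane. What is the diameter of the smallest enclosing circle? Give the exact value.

By Welzl's lemma the MEC is supported by two points (diametrically opposite) or three points (on a circumcircle).
The farthest pair is P_2–P_3 with squared distance 100. The circle on this segment as diameter has centre (2, 4) and r² = 100/4 = 25.
Check P_1: distance² to centre = 20 ≤ 25, so it lies inside.
All remaining points lie in this disk, and no smaller disk contains both endpoints, so this is the minimum enclosing circle.
Diameter = 2r = 2√25 = 10.

10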